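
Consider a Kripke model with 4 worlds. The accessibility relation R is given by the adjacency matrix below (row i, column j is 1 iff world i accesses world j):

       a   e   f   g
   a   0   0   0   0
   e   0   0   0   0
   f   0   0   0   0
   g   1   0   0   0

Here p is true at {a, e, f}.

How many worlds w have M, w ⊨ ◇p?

1

a: no successors, so ◇p fails. ✗
e: no successors, so ◇p fails. ✗
f: no successors, so ◇p fails. ✗
g: successors {a}; p there: a:T. ✓
Satisfying worlds: {g}.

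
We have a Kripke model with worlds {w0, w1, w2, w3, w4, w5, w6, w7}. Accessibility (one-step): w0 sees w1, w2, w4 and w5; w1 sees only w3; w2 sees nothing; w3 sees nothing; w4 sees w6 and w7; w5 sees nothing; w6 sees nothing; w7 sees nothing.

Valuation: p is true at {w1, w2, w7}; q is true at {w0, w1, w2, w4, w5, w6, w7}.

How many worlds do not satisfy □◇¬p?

3

w0: successors {w1, w2, w4, w5}; ◇¬p there: w1:T, w2:F, w4:T, w5:F. ✗
w1: successors {w3}; ◇¬p there: w3:F. ✗
w2: no successors, so □◇¬p holds vacuously. ✓
w3: no successors, so □◇¬p holds vacuously. ✓
w4: successors {w6, w7}; ◇¬p there: w6:F, w7:F. ✗
w5: no successors, so □◇¬p holds vacuously. ✓
w6: no successors, so □◇¬p holds vacuously. ✓
w7: no successors, so □◇¬p holds vacuously. ✓
Satisfying worlds: {w2, w3, w5, w6, w7}.
So □◇¬p fails at the other 3 worlds.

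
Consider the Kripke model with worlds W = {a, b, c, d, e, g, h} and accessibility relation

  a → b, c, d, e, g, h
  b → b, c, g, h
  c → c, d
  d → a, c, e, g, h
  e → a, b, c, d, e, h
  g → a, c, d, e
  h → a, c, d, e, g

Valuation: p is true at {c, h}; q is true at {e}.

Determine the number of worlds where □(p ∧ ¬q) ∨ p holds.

a: □(p ∧ ¬q) is F, p is F. ✗
b: □(p ∧ ¬q) is F, p is F. ✗
c: □(p ∧ ¬q) is F, p is T. ✓
d: □(p ∧ ¬q) is F, p is F. ✗
e: □(p ∧ ¬q) is F, p is F. ✗
g: □(p ∧ ¬q) is F, p is F. ✗
h: □(p ∧ ¬q) is F, p is T. ✓
Satisfying worlds: {c, h}.

2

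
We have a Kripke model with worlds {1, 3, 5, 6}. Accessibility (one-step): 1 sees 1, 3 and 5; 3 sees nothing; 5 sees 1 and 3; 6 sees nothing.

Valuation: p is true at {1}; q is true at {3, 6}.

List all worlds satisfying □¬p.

1: successors {1, 3, 5}; ¬p there: 1:F, 3:T, 5:T. ✗
3: no successors, so □¬p holds vacuously. ✓
5: successors {1, 3}; ¬p there: 1:F, 3:T. ✗
6: no successors, so □¬p holds vacuously. ✓

{3, 6}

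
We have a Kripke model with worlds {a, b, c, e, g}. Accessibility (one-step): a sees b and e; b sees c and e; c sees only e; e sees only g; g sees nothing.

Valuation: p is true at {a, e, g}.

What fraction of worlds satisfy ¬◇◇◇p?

a: ◇◇◇p is T. ✗
b: ◇◇◇p is T. ✗
c: ◇◇◇p is F. ✓
e: ◇◇◇p is F. ✓
g: ◇◇◇p is F. ✓
That's 3 of 5 worlds, so 3/5.

3/5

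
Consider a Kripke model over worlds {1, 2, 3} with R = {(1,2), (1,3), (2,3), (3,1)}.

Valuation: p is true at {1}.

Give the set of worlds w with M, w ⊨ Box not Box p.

{3}

1: successors {2, 3}; not Box p there: 2:T, 3:F. ✗
2: successors {3}; not Box p there: 3:F. ✗
3: successors {1}; not Box p there: 1:T. ✓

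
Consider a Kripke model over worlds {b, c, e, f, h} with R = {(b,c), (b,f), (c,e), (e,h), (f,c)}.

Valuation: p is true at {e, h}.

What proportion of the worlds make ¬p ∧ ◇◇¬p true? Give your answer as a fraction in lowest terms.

b: ¬p is T, ◇◇¬p is T. ✓
c: ¬p is T, ◇◇¬p is F. ✗
e: ¬p is F, ◇◇¬p is F. ✗
f: ¬p is T, ◇◇¬p is F. ✗
h: ¬p is F, ◇◇¬p is F. ✗
That's 1 of 5 worlds, so 1/5.

1/5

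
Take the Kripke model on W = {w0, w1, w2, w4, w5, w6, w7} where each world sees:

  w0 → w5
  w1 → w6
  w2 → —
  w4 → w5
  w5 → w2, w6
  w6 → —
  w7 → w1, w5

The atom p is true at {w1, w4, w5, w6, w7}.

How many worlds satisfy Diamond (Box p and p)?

3

w0: successors {w5}; Box p and p there: w5:F. ✗
w1: successors {w6}; Box p and p there: w6:T. ✓
w2: no successors, so Diamond (Box p and p) fails. ✗
w4: successors {w5}; Box p and p there: w5:F. ✗
w5: successors {w2, w6}; Box p and p there: w2:F, w6:T. ✓
w6: no successors, so Diamond (Box p and p) fails. ✗
w7: successors {w1, w5}; Box p and p there: w1:T, w5:F. ✓
Satisfying worlds: {w1, w5, w7}.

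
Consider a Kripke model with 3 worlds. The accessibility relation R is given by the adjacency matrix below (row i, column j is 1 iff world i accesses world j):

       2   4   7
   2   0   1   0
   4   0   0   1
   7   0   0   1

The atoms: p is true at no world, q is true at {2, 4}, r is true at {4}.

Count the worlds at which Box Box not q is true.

3

2: successors {4}; Box not q there: 4:T. ✓
4: successors {7}; Box not q there: 7:T. ✓
7: successors {7}; Box not q there: 7:T. ✓
Satisfying worlds: {2, 4, 7}.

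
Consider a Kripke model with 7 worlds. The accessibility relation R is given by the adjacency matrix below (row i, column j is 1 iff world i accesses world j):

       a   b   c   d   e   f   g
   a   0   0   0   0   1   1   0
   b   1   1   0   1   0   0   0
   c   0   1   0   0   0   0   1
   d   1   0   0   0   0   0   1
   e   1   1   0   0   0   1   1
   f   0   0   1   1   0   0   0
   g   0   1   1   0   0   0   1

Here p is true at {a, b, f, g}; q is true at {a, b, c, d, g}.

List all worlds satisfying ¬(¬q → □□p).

{e}

a: ¬q → □□p is T. ✗
b: ¬q → □□p is T. ✗
c: ¬q → □□p is T. ✗
d: ¬q → □□p is T. ✗
e: ¬q → □□p is F. ✓
f: ¬q → □□p is T. ✗
g: ¬q → □□p is T. ✗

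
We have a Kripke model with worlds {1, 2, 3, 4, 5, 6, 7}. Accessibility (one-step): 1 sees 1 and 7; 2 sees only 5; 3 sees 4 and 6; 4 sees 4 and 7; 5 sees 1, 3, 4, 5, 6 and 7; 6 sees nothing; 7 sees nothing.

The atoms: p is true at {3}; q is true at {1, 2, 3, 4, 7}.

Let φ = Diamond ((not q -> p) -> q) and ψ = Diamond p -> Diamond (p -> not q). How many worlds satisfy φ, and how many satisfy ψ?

For Diamond ((not q -> p) -> q):
1: successors {1, 7}; (not q -> p) -> q there: 1:T, 7:T. ✓
2: successors {5}; (not q -> p) -> q there: 5:T. ✓
3: successors {4, 6}; (not q -> p) -> q there: 4:T, 6:T. ✓
4: successors {4, 7}; (not q -> p) -> q there: 4:T, 7:T. ✓
5: successors {1, 3, 4, 5, 6, 7}; (not q -> p) -> q there: 1:T, 3:T, 4:T, 5:T, 6:T, 7:T. ✓
6: no successors, so Diamond ((not q -> p) -> q) fails. ✗
7: no successors, so Diamond ((not q -> p) -> q) fails. ✗
— 5 worlds.
For Diamond p -> Diamond (p -> not q):
1: Diamond p is F, Diamond (p -> not q) is T. ✓
2: Diamond p is F, Diamond (p -> not q) is T. ✓
3: Diamond p is F, Diamond (p -> not q) is T. ✓
4: Diamond p is F, Diamond (p -> not q) is T. ✓
5: Diamond p is T, Diamond (p -> not q) is T. ✓
6: Diamond p is F, Diamond (p -> not q) is F. ✓
7: Diamond p is F, Diamond (p -> not q) is F. ✓
— 7 worlds.

5 and 7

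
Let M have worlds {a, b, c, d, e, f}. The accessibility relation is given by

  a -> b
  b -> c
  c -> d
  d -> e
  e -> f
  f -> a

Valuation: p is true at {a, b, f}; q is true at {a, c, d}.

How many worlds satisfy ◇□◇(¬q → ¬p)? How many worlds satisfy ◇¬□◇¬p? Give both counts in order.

For ◇□◇(¬q → ¬p):
a: successors {b}; □◇(¬q → ¬p) there: b:T. ✓
b: successors {c}; □◇(¬q → ¬p) there: c:T. ✓
c: successors {d}; □◇(¬q → ¬p) there: d:F. ✗
d: successors {e}; □◇(¬q → ¬p) there: e:T. ✓
e: successors {f}; □◇(¬q → ¬p) there: f:F. ✗
f: successors {a}; □◇(¬q → ¬p) there: a:T. ✓
— 4 worlds.
For ◇¬□◇¬p:
a: successors {b}; ¬□◇¬p there: b:F. ✗
b: successors {c}; ¬□◇¬p there: c:F. ✗
c: successors {d}; ¬□◇¬p there: d:T. ✓
d: successors {e}; ¬□◇¬p there: e:T. ✓
e: successors {f}; ¬□◇¬p there: f:T. ✓
f: successors {a}; ¬□◇¬p there: a:F. ✗
— 3 worlds.

4 and 3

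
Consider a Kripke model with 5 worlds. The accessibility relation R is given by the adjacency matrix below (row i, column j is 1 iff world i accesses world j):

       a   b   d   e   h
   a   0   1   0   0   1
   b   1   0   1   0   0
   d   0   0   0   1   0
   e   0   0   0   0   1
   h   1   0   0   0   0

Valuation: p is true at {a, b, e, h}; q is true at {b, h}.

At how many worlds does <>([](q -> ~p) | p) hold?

a: successors {b, h}; [](q -> ~p) | p there: b:T, h:T. ✓
b: successors {a, d}; [](q -> ~p) | p there: a:T, d:T. ✓
d: successors {e}; [](q -> ~p) | p there: e:T. ✓
e: successors {h}; [](q -> ~p) | p there: h:T. ✓
h: successors {a}; [](q -> ~p) | p there: a:T. ✓
Satisfying worlds: {a, b, d, e, h}.

5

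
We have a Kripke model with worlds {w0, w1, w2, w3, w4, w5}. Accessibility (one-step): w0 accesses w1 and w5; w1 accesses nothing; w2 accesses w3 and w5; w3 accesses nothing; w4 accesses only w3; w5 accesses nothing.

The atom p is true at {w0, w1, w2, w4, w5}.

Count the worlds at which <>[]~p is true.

w0: successors {w1, w5}; []~p there: w1:T, w5:T. ✓
w1: no successors, so <>[]~p fails. ✗
w2: successors {w3, w5}; []~p there: w3:T, w5:T. ✓
w3: no successors, so <>[]~p fails. ✗
w4: successors {w3}; []~p there: w3:T. ✓
w5: no successors, so <>[]~p fails. ✗
Satisfying worlds: {w0, w2, w4}.

3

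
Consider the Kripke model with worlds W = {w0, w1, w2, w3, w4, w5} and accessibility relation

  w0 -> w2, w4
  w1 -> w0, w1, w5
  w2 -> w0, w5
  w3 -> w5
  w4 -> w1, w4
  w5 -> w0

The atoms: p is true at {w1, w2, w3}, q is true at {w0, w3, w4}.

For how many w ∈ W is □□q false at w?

w0: successors {w2, w4}; □q there: w2:F, w4:F. ✗
w1: successors {w0, w1, w5}; □q there: w0:F, w1:F, w5:T. ✗
w2: successors {w0, w5}; □q there: w0:F, w5:T. ✗
w3: successors {w5}; □q there: w5:T. ✓
w4: successors {w1, w4}; □q there: w1:F, w4:F. ✗
w5: successors {w0}; □q there: w0:F. ✗
Satisfying worlds: {w3}.
So □□q fails at the other 5 worlds.

5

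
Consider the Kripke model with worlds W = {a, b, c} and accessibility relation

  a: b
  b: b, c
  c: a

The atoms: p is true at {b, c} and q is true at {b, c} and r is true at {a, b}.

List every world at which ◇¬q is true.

a: successors {b}; ¬q there: b:F. ✗
b: successors {b, c}; ¬q there: b:F, c:F. ✗
c: successors {a}; ¬q there: a:T. ✓

{c}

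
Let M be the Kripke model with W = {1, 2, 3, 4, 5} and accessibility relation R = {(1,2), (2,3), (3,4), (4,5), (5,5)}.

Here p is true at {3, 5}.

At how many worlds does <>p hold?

3

1: successors {2}; p there: 2:F. ✗
2: successors {3}; p there: 3:T. ✓
3: successors {4}; p there: 4:F. ✗
4: successors {5}; p there: 5:T. ✓
5: successors {5}; p there: 5:T. ✓
Satisfying worlds: {2, 4, 5}.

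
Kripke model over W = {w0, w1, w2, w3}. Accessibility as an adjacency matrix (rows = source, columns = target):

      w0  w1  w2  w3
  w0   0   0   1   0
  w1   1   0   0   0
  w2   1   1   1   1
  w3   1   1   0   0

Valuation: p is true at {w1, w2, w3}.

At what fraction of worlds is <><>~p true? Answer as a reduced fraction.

3/4

w0: successors {w2}; <>~p there: w2:T. ✓
w1: successors {w0}; <>~p there: w0:F. ✗
w2: successors {w0, w1, w2, w3}; <>~p there: w0:F, w1:T, w2:T, w3:T. ✓
w3: successors {w0, w1}; <>~p there: w0:F, w1:T. ✓
That's 3 of 4 worlds, so 3/4.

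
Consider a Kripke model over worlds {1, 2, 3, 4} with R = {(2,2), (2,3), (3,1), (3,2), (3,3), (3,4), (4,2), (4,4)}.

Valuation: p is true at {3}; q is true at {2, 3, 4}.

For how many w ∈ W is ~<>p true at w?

1: <>p is F. ✓
2: <>p is T. ✗
3: <>p is T. ✗
4: <>p is F. ✓
Satisfying worlds: {1, 4}.

2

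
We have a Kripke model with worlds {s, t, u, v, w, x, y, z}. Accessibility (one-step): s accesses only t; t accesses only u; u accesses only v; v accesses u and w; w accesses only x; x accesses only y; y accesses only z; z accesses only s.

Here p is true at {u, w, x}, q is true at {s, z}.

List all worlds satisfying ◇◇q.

s: successors {t}; ◇q there: t:F. ✗
t: successors {u}; ◇q there: u:F. ✗
u: successors {v}; ◇q there: v:F. ✗
v: successors {u, w}; ◇q there: u:F, w:F. ✗
w: successors {x}; ◇q there: x:F. ✗
x: successors {y}; ◇q there: y:T. ✓
y: successors {z}; ◇q there: z:T. ✓
z: successors {s}; ◇q there: s:F. ✗

{x, y}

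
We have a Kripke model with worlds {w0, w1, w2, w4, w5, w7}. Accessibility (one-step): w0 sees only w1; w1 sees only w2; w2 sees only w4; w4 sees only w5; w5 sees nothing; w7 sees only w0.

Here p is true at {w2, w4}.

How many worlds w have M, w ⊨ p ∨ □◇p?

w0: p is F, □◇p is T. ✓
w1: p is F, □◇p is T. ✓
w2: p is T, □◇p is F. ✓
w4: p is T, □◇p is F. ✓
w5: p is F, □◇p is T. ✓
w7: p is F, □◇p is F. ✗
Satisfying worlds: {w0, w1, w2, w4, w5}.

5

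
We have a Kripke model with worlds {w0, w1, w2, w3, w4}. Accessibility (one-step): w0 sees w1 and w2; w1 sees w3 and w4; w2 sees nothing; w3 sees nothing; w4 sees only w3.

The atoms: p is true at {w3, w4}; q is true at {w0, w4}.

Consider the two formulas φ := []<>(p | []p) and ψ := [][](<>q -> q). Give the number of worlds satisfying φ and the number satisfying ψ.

2 and 5

For []<>(p | []p):
w0: successors {w1, w2}; <>(p | []p) there: w1:T, w2:F. ✗
w1: successors {w3, w4}; <>(p | []p) there: w3:F, w4:T. ✗
w2: no successors, so []<>(p | []p) holds vacuously. ✓
w3: no successors, so []<>(p | []p) holds vacuously. ✓
w4: successors {w3}; <>(p | []p) there: w3:F. ✗
— 2 worlds.
For [][](<>q -> q):
w0: successors {w1, w2}; [](<>q -> q) there: w1:T, w2:T. ✓
w1: successors {w3, w4}; [](<>q -> q) there: w3:T, w4:T. ✓
w2: no successors, so [][](<>q -> q) holds vacuously. ✓
w3: no successors, so [][](<>q -> q) holds vacuously. ✓
w4: successors {w3}; [](<>q -> q) there: w3:T. ✓
— 5 worlds.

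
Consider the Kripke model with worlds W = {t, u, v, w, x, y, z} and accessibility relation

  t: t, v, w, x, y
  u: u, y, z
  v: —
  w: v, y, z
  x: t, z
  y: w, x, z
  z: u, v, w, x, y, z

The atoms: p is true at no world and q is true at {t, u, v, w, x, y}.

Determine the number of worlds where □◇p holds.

t: successors {t, v, w, x, y}; ◇p there: t:F, v:F, w:F, x:F, y:F. ✗
u: successors {u, y, z}; ◇p there: u:F, y:F, z:F. ✗
v: no successors, so □◇p holds vacuously. ✓
w: successors {v, y, z}; ◇p there: v:F, y:F, z:F. ✗
x: successors {t, z}; ◇p there: t:F, z:F. ✗
y: successors {w, x, z}; ◇p there: w:F, x:F, z:F. ✗
z: successors {u, v, w, x, y, z}; ◇p there: u:F, v:F, w:F, x:F, y:F, z:F. ✗
Satisfying worlds: {v}.

1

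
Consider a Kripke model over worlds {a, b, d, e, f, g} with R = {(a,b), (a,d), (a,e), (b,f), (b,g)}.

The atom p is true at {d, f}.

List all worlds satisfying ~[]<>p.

{a, b}

a: []<>p is F. ✓
b: []<>p is F. ✓
d: []<>p is T. ✗
e: []<>p is T. ✗
f: []<>p is T. ✗
g: []<>p is T. ✗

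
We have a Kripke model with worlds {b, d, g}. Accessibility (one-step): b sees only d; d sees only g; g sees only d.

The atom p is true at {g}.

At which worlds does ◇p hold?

{d}

b: successors {d}; p there: d:F. ✗
d: successors {g}; p there: g:T. ✓
g: successors {d}; p there: d:F. ✗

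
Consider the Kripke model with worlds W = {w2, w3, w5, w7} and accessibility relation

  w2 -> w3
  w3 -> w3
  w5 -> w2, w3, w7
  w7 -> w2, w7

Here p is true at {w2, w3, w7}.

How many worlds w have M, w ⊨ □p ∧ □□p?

w2: □p is T, □□p is T. ✓
w3: □p is T, □□p is T. ✓
w5: □p is T, □□p is T. ✓
w7: □p is T, □□p is T. ✓
Satisfying worlds: {w2, w3, w5, w7}.

4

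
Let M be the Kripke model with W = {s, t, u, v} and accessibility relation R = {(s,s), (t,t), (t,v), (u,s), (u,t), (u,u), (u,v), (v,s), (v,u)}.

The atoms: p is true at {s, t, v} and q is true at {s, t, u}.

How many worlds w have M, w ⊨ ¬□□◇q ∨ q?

s: ¬□□◇q is F, q is T. ✓
t: ¬□□◇q is F, q is T. ✓
u: ¬□□◇q is F, q is T. ✓
v: ¬□□◇q is F, q is F. ✗
Satisfying worlds: {s, t, u}.

3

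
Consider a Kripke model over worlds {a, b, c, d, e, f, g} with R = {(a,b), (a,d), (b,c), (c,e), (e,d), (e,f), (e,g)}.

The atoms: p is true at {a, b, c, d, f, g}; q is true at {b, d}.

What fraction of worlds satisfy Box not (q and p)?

5/7

a: successors {b, d}; not (q and p) there: b:F, d:F. ✗
b: successors {c}; not (q and p) there: c:T. ✓
c: successors {e}; not (q and p) there: e:T. ✓
d: no successors, so Box not (q and p) holds vacuously. ✓
e: successors {d, f, g}; not (q and p) there: d:F, f:T, g:T. ✗
f: no successors, so Box not (q and p) holds vacuously. ✓
g: no successors, so Box not (q and p) holds vacuously. ✓
That's 5 of 7 worlds, so 5/7.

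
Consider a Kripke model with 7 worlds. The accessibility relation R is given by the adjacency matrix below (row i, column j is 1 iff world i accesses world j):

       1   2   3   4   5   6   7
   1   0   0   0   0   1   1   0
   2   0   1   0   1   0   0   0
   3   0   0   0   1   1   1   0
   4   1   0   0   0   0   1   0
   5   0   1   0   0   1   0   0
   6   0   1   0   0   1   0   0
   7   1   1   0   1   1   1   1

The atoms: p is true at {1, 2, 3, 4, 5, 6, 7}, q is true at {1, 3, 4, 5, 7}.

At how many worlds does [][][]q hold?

1: successors {5, 6}; [][]q there: 5:F, 6:F. ✗
2: successors {2, 4}; [][]q there: 2:F, 4:F. ✗
3: successors {4, 5, 6}; [][]q there: 4:F, 5:F, 6:F. ✗
4: successors {1, 6}; [][]q there: 1:F, 6:F. ✗
5: successors {2, 5}; [][]q there: 2:F, 5:F. ✗
6: successors {2, 5}; [][]q there: 2:F, 5:F. ✗
7: successors {1, 2, 4, 5, 6, 7}; [][]q there: 1:F, 2:F, 4:F, 5:F, 6:F, 7:F. ✗
Satisfying worlds: ∅.

0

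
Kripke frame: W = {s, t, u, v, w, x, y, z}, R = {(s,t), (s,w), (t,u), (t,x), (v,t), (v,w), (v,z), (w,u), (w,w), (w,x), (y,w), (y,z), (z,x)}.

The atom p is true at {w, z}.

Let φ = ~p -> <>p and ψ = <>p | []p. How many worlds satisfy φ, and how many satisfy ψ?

5 and 6

For ~p -> <>p:
s: ~p is T, <>p is T. ✓
t: ~p is T, <>p is F. ✗
u: ~p is T, <>p is F. ✗
v: ~p is T, <>p is T. ✓
w: ~p is F, <>p is T. ✓
x: ~p is T, <>p is F. ✗
y: ~p is T, <>p is T. ✓
z: ~p is F, <>p is F. ✓
— 5 worlds.
For <>p | []p:
s: <>p is T, []p is F. ✓
t: <>p is F, []p is F. ✗
u: <>p is F, []p is T. ✓
v: <>p is T, []p is F. ✓
w: <>p is T, []p is F. ✓
x: <>p is F, []p is T. ✓
y: <>p is T, []p is T. ✓
z: <>p is F, []p is F. ✗
— 6 worlds.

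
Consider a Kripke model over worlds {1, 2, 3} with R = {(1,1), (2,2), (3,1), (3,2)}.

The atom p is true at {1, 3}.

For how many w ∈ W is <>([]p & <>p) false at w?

1: successors {1}; []p & <>p there: 1:T. ✓
2: successors {2}; []p & <>p there: 2:F. ✗
3: successors {1, 2}; []p & <>p there: 1:T, 2:F. ✓
Satisfying worlds: {1, 3}.
So <>([]p & <>p) fails at the other 1 world.

1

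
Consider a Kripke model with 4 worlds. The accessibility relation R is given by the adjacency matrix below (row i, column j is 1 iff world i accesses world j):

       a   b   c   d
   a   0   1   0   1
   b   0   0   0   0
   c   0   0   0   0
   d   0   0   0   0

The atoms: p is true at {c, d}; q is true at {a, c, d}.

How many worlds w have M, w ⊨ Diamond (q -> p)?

a: successors {b, d}; q -> p there: b:T, d:T. ✓
b: no successors, so Diamond (q -> p) fails. ✗
c: no successors, so Diamond (q -> p) fails. ✗
d: no successors, so Diamond (q -> p) fails. ✗
Satisfying worlds: {a}.

1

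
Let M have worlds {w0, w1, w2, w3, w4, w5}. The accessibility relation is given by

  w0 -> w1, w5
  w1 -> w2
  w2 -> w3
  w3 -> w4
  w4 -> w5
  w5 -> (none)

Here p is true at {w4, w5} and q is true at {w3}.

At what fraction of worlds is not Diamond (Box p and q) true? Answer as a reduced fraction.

w0: Diamond (Box p and q) is F. ✓
w1: Diamond (Box p and q) is F. ✓
w2: Diamond (Box p and q) is T. ✗
w3: Diamond (Box p and q) is F. ✓
w4: Diamond (Box p and q) is F. ✓
w5: Diamond (Box p and q) is F. ✓
That's 5 of 6 worlds, so 5/6.

5/6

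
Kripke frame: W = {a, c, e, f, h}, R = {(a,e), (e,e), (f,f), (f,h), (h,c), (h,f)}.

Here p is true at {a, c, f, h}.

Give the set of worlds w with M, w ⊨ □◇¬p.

a: successors {e}; ◇¬p there: e:T. ✓
c: no successors, so □◇¬p holds vacuously. ✓
e: successors {e}; ◇¬p there: e:T. ✓
f: successors {f, h}; ◇¬p there: f:F, h:F. ✗
h: successors {c, f}; ◇¬p there: c:F, f:F. ✗

{a, c, e}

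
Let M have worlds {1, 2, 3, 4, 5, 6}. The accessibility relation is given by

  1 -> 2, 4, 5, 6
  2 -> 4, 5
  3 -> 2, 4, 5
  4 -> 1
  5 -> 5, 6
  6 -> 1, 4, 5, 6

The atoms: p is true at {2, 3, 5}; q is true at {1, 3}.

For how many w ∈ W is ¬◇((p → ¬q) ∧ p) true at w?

1

1: ◇((p → ¬q) ∧ p) is T. ✗
2: ◇((p → ¬q) ∧ p) is T. ✗
3: ◇((p → ¬q) ∧ p) is T. ✗
4: ◇((p → ¬q) ∧ p) is F. ✓
5: ◇((p → ¬q) ∧ p) is T. ✗
6: ◇((p → ¬q) ∧ p) is T. ✗
Satisfying worlds: {4}.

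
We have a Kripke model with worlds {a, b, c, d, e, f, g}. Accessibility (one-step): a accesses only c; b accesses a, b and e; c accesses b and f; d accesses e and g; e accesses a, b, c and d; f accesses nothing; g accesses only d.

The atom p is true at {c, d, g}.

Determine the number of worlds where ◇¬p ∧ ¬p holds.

2

a: ◇¬p is F, ¬p is T. ✗
b: ◇¬p is T, ¬p is T. ✓
c: ◇¬p is T, ¬p is F. ✗
d: ◇¬p is T, ¬p is F. ✗
e: ◇¬p is T, ¬p is T. ✓
f: ◇¬p is F, ¬p is T. ✗
g: ◇¬p is F, ¬p is F. ✗
Satisfying worlds: {b, e}.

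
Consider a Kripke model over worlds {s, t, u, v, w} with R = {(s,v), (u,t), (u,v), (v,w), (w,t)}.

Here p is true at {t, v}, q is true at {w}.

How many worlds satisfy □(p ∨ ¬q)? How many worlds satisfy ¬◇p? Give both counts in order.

For □(p ∨ ¬q):
s: successors {v}; p ∨ ¬q there: v:T. ✓
t: no successors, so □(p ∨ ¬q) holds vacuously. ✓
u: successors {t, v}; p ∨ ¬q there: t:T, v:T. ✓
v: successors {w}; p ∨ ¬q there: w:F. ✗
w: successors {t}; p ∨ ¬q there: t:T. ✓
— 4 worlds.
For ¬◇p:
s: ◇p is T. ✗
t: ◇p is F. ✓
u: ◇p is T. ✗
v: ◇p is F. ✓
w: ◇p is T. ✗
— 2 worlds.

4 and 2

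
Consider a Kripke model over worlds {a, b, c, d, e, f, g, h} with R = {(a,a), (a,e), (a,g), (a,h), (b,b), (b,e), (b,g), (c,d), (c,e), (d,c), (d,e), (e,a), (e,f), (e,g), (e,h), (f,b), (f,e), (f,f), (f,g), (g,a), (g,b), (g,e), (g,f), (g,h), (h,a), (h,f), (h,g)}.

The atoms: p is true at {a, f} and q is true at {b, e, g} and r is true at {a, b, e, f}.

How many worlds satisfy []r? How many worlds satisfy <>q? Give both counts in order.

0 and 8

For []r:
a: successors {a, e, g, h}; r there: a:T, e:T, g:F, h:F. ✗
b: successors {b, e, g}; r there: b:T, e:T, g:F. ✗
c: successors {d, e}; r there: d:F, e:T. ✗
d: successors {c, e}; r there: c:F, e:T. ✗
e: successors {a, f, g, h}; r there: a:T, f:T, g:F, h:F. ✗
f: successors {b, e, f, g}; r there: b:T, e:T, f:T, g:F. ✗
g: successors {a, b, e, f, h}; r there: a:T, b:T, e:T, f:T, h:F. ✗
h: successors {a, f, g}; r there: a:T, f:T, g:F. ✗
— 0 worlds.
For <>q:
a: successors {a, e, g, h}; q there: a:F, e:T, g:T, h:F. ✓
b: successors {b, e, g}; q there: b:T, e:T, g:T. ✓
c: successors {d, e}; q there: d:F, e:T. ✓
d: successors {c, e}; q there: c:F, e:T. ✓
e: successors {a, f, g, h}; q there: a:F, f:F, g:T, h:F. ✓
f: successors {b, e, f, g}; q there: b:T, e:T, f:F, g:T. ✓
g: successors {a, b, e, f, h}; q there: a:F, b:T, e:T, f:F, h:F. ✓
h: successors {a, f, g}; q there: a:F, f:F, g:T. ✓
— 8 worlds.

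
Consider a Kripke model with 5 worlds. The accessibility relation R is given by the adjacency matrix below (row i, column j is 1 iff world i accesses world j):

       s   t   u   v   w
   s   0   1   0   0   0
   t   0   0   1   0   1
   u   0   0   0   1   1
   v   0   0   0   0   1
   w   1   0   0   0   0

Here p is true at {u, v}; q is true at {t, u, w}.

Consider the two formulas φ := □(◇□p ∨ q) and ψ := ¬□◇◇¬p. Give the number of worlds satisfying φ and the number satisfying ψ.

For □(◇□p ∨ q):
s: successors {t}; ◇□p ∨ q there: t:T. ✓
t: successors {u, w}; ◇□p ∨ q there: u:T, w:T. ✓
u: successors {v, w}; ◇□p ∨ q there: v:F, w:T. ✗
v: successors {w}; ◇□p ∨ q there: w:T. ✓
w: successors {s}; ◇□p ∨ q there: s:F. ✗
— 3 worlds.
For ¬□◇◇¬p:
s: □◇◇¬p is T. ✗
t: □◇◇¬p is T. ✗
u: □◇◇¬p is T. ✗
v: □◇◇¬p is T. ✗
w: □◇◇¬p is T. ✗
— 0 worlds.

3 and 0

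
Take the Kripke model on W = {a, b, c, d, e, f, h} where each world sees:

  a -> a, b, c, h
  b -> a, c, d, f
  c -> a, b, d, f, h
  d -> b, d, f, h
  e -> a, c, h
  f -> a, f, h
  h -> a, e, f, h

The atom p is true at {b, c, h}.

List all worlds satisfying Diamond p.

{a, b, c, d, e, f, h}

a: successors {a, b, c, h}; p there: a:F, b:T, c:T, h:T. ✓
b: successors {a, c, d, f}; p there: a:F, c:T, d:F, f:F. ✓
c: successors {a, b, d, f, h}; p there: a:F, b:T, d:F, f:F, h:T. ✓
d: successors {b, d, f, h}; p there: b:T, d:F, f:F, h:T. ✓
e: successors {a, c, h}; p there: a:F, c:T, h:T. ✓
f: successors {a, f, h}; p there: a:F, f:F, h:T. ✓
h: successors {a, e, f, h}; p there: a:F, e:F, f:F, h:T. ✓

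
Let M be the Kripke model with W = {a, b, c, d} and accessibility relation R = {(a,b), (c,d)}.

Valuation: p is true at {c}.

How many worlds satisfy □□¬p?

a: successors {b}; □¬p there: b:T. ✓
b: no successors, so □□¬p holds vacuously. ✓
c: successors {d}; □¬p there: d:T. ✓
d: no successors, so □□¬p holds vacuously. ✓
Satisfying worlds: {a, b, c, d}.

4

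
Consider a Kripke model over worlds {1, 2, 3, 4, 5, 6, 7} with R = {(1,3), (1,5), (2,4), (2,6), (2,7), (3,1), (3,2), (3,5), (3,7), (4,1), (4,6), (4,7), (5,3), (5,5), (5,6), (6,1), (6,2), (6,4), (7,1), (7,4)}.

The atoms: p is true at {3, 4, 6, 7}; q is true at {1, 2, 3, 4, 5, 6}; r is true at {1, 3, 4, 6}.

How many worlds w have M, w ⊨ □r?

1: successors {3, 5}; r there: 3:T, 5:F. ✗
2: successors {4, 6, 7}; r there: 4:T, 6:T, 7:F. ✗
3: successors {1, 2, 5, 7}; r there: 1:T, 2:F, 5:F, 7:F. ✗
4: successors {1, 6, 7}; r there: 1:T, 6:T, 7:F. ✗
5: successors {3, 5, 6}; r there: 3:T, 5:F, 6:T. ✗
6: successors {1, 2, 4}; r there: 1:T, 2:F, 4:T. ✗
7: successors {1, 4}; r there: 1:T, 4:T. ✓
Satisfying worlds: {7}.

1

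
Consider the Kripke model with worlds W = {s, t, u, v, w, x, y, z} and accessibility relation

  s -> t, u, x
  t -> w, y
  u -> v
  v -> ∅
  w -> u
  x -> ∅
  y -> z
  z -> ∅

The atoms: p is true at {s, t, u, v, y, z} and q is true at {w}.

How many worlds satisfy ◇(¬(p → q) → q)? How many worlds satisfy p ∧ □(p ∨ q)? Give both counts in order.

2 and 5

For ◇(¬(p → q) → q):
s: successors {t, u, x}; ¬(p → q) → q there: t:F, u:F, x:T. ✓
t: successors {w, y}; ¬(p → q) → q there: w:T, y:F. ✓
u: successors {v}; ¬(p → q) → q there: v:F. ✗
v: no successors, so ◇(¬(p → q) → q) fails. ✗
w: successors {u}; ¬(p → q) → q there: u:F. ✗
x: no successors, so ◇(¬(p → q) → q) fails. ✗
y: successors {z}; ¬(p → q) → q there: z:F. ✗
z: no successors, so ◇(¬(p → q) → q) fails. ✗
— 2 worlds.
For p ∧ □(p ∨ q):
s: p is T, □(p ∨ q) is F. ✗
t: p is T, □(p ∨ q) is T. ✓
u: p is T, □(p ∨ q) is T. ✓
v: p is T, □(p ∨ q) is T. ✓
w: p is F, □(p ∨ q) is T. ✗
x: p is F, □(p ∨ q) is T. ✗
y: p is T, □(p ∨ q) is T. ✓
z: p is T, □(p ∨ q) is T. ✓
— 5 worlds.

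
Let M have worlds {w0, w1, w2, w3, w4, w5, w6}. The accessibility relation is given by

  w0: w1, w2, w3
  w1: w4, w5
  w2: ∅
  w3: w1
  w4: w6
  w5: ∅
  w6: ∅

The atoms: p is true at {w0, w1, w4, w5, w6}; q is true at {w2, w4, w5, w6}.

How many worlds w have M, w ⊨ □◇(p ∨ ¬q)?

4

w0: successors {w1, w2, w3}; ◇(p ∨ ¬q) there: w1:T, w2:F, w3:T. ✗
w1: successors {w4, w5}; ◇(p ∨ ¬q) there: w4:T, w5:F. ✗
w2: no successors, so □◇(p ∨ ¬q) holds vacuously. ✓
w3: successors {w1}; ◇(p ∨ ¬q) there: w1:T. ✓
w4: successors {w6}; ◇(p ∨ ¬q) there: w6:F. ✗
w5: no successors, so □◇(p ∨ ¬q) holds vacuously. ✓
w6: no successors, so □◇(p ∨ ¬q) holds vacuously. ✓
Satisfying worlds: {w2, w3, w5, w6}.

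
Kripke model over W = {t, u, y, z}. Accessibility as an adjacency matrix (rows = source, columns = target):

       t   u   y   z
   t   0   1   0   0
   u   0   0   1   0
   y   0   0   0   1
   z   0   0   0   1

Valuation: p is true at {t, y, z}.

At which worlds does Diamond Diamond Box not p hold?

∅

t: successors {u}; Diamond Box not p there: u:F. ✗
u: successors {y}; Diamond Box not p there: y:F. ✗
y: successors {z}; Diamond Box not p there: z:F. ✗
z: successors {z}; Diamond Box not p there: z:F. ✗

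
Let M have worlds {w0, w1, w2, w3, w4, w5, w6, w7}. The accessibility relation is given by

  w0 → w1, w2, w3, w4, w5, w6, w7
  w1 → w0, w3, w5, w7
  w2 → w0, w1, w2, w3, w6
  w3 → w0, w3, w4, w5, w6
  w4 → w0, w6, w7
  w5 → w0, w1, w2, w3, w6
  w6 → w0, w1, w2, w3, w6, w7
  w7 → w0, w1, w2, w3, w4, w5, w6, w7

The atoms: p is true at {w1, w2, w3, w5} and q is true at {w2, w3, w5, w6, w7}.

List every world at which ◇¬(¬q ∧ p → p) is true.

∅

w0: successors {w1, w2, w3, w4, w5, w6, w7}; ¬(¬q ∧ p → p) there: w1:F, w2:F, w3:F, w4:F, w5:F, w6:F, w7:F. ✗
w1: successors {w0, w3, w5, w7}; ¬(¬q ∧ p → p) there: w0:F, w3:F, w5:F, w7:F. ✗
w2: successors {w0, w1, w2, w3, w6}; ¬(¬q ∧ p → p) there: w0:F, w1:F, w2:F, w3:F, w6:F. ✗
w3: successors {w0, w3, w4, w5, w6}; ¬(¬q ∧ p → p) there: w0:F, w3:F, w4:F, w5:F, w6:F. ✗
w4: successors {w0, w6, w7}; ¬(¬q ∧ p → p) there: w0:F, w6:F, w7:F. ✗
w5: successors {w0, w1, w2, w3, w6}; ¬(¬q ∧ p → p) there: w0:F, w1:F, w2:F, w3:F, w6:F. ✗
w6: successors {w0, w1, w2, w3, w6, w7}; ¬(¬q ∧ p → p) there: w0:F, w1:F, w2:F, w3:F, w6:F, w7:F. ✗
w7: successors {w0, w1, w2, w3, w4, w5, w6, w7}; ¬(¬q ∧ p → p) there: w0:F, w1:F, w2:F, w3:F, w4:F, w5:F, w6:F, w7:F. ✗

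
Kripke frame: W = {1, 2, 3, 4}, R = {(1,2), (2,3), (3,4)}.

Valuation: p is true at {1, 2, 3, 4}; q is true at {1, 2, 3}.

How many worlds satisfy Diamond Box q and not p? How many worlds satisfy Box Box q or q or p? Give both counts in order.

For Diamond Box q and not p:
1: Diamond Box q is T, not p is F. ✗
2: Diamond Box q is F, not p is F. ✗
3: Diamond Box q is T, not p is F. ✗
4: Diamond Box q is F, not p is F. ✗
— 0 worlds.
For Box Box q or q or p:
1: Box Box q or q is T, p is T. ✓
2: Box Box q or q is T, p is T. ✓
3: Box Box q or q is T, p is T. ✓
4: Box Box q or q is T, p is T. ✓
— 4 worlds.

0 and 4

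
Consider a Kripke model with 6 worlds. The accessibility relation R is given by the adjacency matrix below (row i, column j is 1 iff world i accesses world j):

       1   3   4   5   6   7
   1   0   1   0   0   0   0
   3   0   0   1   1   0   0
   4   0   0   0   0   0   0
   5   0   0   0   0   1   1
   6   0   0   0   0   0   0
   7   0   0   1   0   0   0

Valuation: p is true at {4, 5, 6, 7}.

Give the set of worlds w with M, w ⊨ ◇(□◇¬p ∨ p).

1: successors {3}; □◇¬p ∨ p there: 3:F. ✗
3: successors {4, 5}; □◇¬p ∨ p there: 4:T, 5:T. ✓
4: no successors, so ◇(□◇¬p ∨ p) fails. ✗
5: successors {6, 7}; □◇¬p ∨ p there: 6:T, 7:T. ✓
6: no successors, so ◇(□◇¬p ∨ p) fails. ✗
7: successors {4}; □◇¬p ∨ p there: 4:T. ✓

{3, 5, 7}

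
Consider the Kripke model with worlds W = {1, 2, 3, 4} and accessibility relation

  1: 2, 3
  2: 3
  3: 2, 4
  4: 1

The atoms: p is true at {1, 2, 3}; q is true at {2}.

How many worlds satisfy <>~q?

1: successors {2, 3}; ~q there: 2:F, 3:T. ✓
2: successors {3}; ~q there: 3:T. ✓
3: successors {2, 4}; ~q there: 2:F, 4:T. ✓
4: successors {1}; ~q there: 1:T. ✓
Satisfying worlds: {1, 2, 3, 4}.

4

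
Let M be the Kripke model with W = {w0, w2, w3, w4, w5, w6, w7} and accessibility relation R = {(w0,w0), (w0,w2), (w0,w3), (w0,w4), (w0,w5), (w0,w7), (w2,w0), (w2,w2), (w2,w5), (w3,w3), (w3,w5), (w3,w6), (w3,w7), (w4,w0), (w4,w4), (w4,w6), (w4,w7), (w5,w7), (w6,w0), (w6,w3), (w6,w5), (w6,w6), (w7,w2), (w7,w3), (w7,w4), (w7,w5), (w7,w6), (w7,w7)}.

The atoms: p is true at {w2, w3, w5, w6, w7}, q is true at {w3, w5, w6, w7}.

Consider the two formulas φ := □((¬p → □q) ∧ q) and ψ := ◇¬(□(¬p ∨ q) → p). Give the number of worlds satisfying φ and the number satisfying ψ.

2 and 3

For □((¬p → □q) ∧ q):
w0: successors {w0, w2, w3, w4, w5, w7}; (¬p → □q) ∧ q there: w0:F, w2:F, w3:T, w4:F, w5:T, w7:T. ✗
w2: successors {w0, w2, w5}; (¬p → □q) ∧ q there: w0:F, w2:F, w5:T. ✗
w3: successors {w3, w5, w6, w7}; (¬p → □q) ∧ q there: w3:T, w5:T, w6:T, w7:T. ✓
w4: successors {w0, w4, w6, w7}; (¬p → □q) ∧ q there: w0:F, w4:F, w6:T, w7:T. ✗
w5: successors {w7}; (¬p → □q) ∧ q there: w7:T. ✓
w6: successors {w0, w3, w5, w6}; (¬p → □q) ∧ q there: w0:F, w3:T, w5:T, w6:T. ✗
w7: successors {w2, w3, w4, w5, w6, w7}; (¬p → □q) ∧ q there: w2:F, w3:T, w4:F, w5:T, w6:T, w7:T. ✗
— 2 worlds.
For ◇¬(□(¬p ∨ q) → p):
w0: successors {w0, w2, w3, w4, w5, w7}; ¬(□(¬p ∨ q) → p) there: w0:F, w2:F, w3:F, w4:T, w5:F, w7:F. ✓
w2: successors {w0, w2, w5}; ¬(□(¬p ∨ q) → p) there: w0:F, w2:F, w5:F. ✗
w3: successors {w3, w5, w6, w7}; ¬(□(¬p ∨ q) → p) there: w3:F, w5:F, w6:F, w7:F. ✗
w4: successors {w0, w4, w6, w7}; ¬(□(¬p ∨ q) → p) there: w0:F, w4:T, w6:F, w7:F. ✓
w5: successors {w7}; ¬(□(¬p ∨ q) → p) there: w7:F. ✗
w6: successors {w0, w3, w5, w6}; ¬(□(¬p ∨ q) → p) there: w0:F, w3:F, w5:F, w6:F. ✗
w7: successors {w2, w3, w4, w5, w6, w7}; ¬(□(¬p ∨ q) → p) there: w2:F, w3:F, w4:T, w5:F, w6:F, w7:F. ✓
— 3 worlds.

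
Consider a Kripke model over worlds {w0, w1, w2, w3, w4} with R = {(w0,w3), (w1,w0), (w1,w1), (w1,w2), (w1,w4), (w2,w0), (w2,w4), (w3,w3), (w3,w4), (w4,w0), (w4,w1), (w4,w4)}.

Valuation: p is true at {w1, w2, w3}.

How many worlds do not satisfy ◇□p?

w0: successors {w3}; □p there: w3:F. ✗
w1: successors {w0, w1, w2, w4}; □p there: w0:T, w1:F, w2:F, w4:F. ✓
w2: successors {w0, w4}; □p there: w0:T, w4:F. ✓
w3: successors {w3, w4}; □p there: w3:F, w4:F. ✗
w4: successors {w0, w1, w4}; □p there: w0:T, w1:F, w4:F. ✓
Satisfying worlds: {w1, w2, w4}.
So ◇□p fails at the other 2 worlds.

2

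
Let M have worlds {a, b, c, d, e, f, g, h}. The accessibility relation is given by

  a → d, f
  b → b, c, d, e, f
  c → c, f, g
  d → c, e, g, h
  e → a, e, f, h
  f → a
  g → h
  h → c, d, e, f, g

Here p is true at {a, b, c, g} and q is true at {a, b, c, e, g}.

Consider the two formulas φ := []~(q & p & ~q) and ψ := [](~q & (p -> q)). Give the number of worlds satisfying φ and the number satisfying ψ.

8 and 2

For []~(q & p & ~q):
a: successors {d, f}; ~(q & p & ~q) there: d:T, f:T. ✓
b: successors {b, c, d, e, f}; ~(q & p & ~q) there: b:T, c:T, d:T, e:T, f:T. ✓
c: successors {c, f, g}; ~(q & p & ~q) there: c:T, f:T, g:T. ✓
d: successors {c, e, g, h}; ~(q & p & ~q) there: c:T, e:T, g:T, h:T. ✓
e: successors {a, e, f, h}; ~(q & p & ~q) there: a:T, e:T, f:T, h:T. ✓
f: successors {a}; ~(q & p & ~q) there: a:T. ✓
g: successors {h}; ~(q & p & ~q) there: h:T. ✓
h: successors {c, d, e, f, g}; ~(q & p & ~q) there: c:T, d:T, e:T, f:T, g:T. ✓
— 8 worlds.
For [](~q & (p -> q)):
a: successors {d, f}; ~q & (p -> q) there: d:T, f:T. ✓
b: successors {b, c, d, e, f}; ~q & (p -> q) there: b:F, c:F, d:T, e:F, f:T. ✗
c: successors {c, f, g}; ~q & (p -> q) there: c:F, f:T, g:F. ✗
d: successors {c, e, g, h}; ~q & (p -> q) there: c:F, e:F, g:F, h:T. ✗
e: successors {a, e, f, h}; ~q & (p -> q) there: a:F, e:F, f:T, h:T. ✗
f: successors {a}; ~q & (p -> q) there: a:F. ✗
g: successors {h}; ~q & (p -> q) there: h:T. ✓
h: successors {c, d, e, f, g}; ~q & (p -> q) there: c:F, d:T, e:F, f:T, g:F. ✗
— 2 worlds.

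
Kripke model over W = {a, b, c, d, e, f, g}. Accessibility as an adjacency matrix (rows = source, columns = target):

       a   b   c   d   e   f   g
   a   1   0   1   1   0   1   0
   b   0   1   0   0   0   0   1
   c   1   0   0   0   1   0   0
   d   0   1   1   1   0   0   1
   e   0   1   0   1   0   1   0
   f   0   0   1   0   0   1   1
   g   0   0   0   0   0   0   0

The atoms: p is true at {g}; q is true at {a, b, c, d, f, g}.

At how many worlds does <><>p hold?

a: successors {a, c, d, f}; <>p there: a:F, c:F, d:T, f:T. ✓
b: successors {b, g}; <>p there: b:T, g:F. ✓
c: successors {a, e}; <>p there: a:F, e:F. ✗
d: successors {b, c, d, g}; <>p there: b:T, c:F, d:T, g:F. ✓
e: successors {b, d, f}; <>p there: b:T, d:T, f:T. ✓
f: successors {c, f, g}; <>p there: c:F, f:T, g:F. ✓
g: no successors, so <><>p fails. ✗
Satisfying worlds: {a, b, d, e, f}.

5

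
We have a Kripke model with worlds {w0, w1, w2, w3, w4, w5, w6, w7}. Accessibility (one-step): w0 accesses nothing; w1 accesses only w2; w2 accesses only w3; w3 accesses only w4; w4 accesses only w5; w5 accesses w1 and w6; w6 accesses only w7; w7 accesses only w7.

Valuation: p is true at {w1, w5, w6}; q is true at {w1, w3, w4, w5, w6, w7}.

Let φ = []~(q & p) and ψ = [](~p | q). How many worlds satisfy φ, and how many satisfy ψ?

6 and 8

For []~(q & p):
w0: no successors, so []~(q & p) holds vacuously. ✓
w1: successors {w2}; ~(q & p) there: w2:T. ✓
w2: successors {w3}; ~(q & p) there: w3:T. ✓
w3: successors {w4}; ~(q & p) there: w4:T. ✓
w4: successors {w5}; ~(q & p) there: w5:F. ✗
w5: successors {w1, w6}; ~(q & p) there: w1:F, w6:F. ✗
w6: successors {w7}; ~(q & p) there: w7:T. ✓
w7: successors {w7}; ~(q & p) there: w7:T. ✓
— 6 worlds.
For [](~p | q):
w0: no successors, so [](~p | q) holds vacuously. ✓
w1: successors {w2}; ~p | q there: w2:T. ✓
w2: successors {w3}; ~p | q there: w3:T. ✓
w3: successors {w4}; ~p | q there: w4:T. ✓
w4: successors {w5}; ~p | q there: w5:T. ✓
w5: successors {w1, w6}; ~p | q there: w1:T, w6:T. ✓
w6: successors {w7}; ~p | q there: w7:T. ✓
w7: successors {w7}; ~p | q there: w7:T. ✓
— 8 worlds.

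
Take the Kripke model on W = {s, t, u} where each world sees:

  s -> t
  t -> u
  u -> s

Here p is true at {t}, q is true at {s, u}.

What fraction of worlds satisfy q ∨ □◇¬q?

2/3

s: q is T, □◇¬q is F. ✓
t: q is F, □◇¬q is F. ✗
u: q is T, □◇¬q is T. ✓
That's 2 of 3 worlds, so 2/3.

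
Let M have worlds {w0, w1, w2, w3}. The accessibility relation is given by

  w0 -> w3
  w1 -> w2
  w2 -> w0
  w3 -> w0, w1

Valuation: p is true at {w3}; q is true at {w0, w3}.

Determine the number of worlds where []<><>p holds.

2

w0: successors {w3}; <><>p there: w3:T. ✓
w1: successors {w2}; <><>p there: w2:T. ✓
w2: successors {w0}; <><>p there: w0:F. ✗
w3: successors {w0, w1}; <><>p there: w0:F, w1:F. ✗
Satisfying worlds: {w0, w1}.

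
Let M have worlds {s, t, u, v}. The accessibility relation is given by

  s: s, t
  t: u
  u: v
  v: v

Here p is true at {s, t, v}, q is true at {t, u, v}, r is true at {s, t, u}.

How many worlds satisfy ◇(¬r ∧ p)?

s: successors {s, t}; ¬r ∧ p there: s:F, t:F. ✗
t: successors {u}; ¬r ∧ p there: u:F. ✗
u: successors {v}; ¬r ∧ p there: v:T. ✓
v: successors {v}; ¬r ∧ p there: v:T. ✓
Satisfying worlds: {u, v}.

2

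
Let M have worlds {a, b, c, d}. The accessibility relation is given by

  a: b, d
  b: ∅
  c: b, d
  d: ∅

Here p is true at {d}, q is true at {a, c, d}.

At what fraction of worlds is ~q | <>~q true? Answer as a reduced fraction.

3/4

a: ~q is F, <>~q is T. ✓
b: ~q is T, <>~q is F. ✓
c: ~q is F, <>~q is T. ✓
d: ~q is F, <>~q is F. ✗
That's 3 of 4 worlds, so 3/4.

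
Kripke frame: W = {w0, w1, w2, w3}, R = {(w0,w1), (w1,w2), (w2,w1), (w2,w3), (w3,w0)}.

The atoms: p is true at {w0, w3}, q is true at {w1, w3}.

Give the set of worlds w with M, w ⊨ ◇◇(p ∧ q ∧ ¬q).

∅

w0: successors {w1}; ◇(p ∧ q ∧ ¬q) there: w1:F. ✗
w1: successors {w2}; ◇(p ∧ q ∧ ¬q) there: w2:F. ✗
w2: successors {w1, w3}; ◇(p ∧ q ∧ ¬q) there: w1:F, w3:F. ✗
w3: successors {w0}; ◇(p ∧ q ∧ ¬q) there: w0:F. ✗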